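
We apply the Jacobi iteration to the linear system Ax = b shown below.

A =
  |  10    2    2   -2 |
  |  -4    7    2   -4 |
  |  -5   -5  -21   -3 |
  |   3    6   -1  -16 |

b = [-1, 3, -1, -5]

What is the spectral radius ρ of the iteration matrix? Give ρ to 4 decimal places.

A = D + L + U where D = diag(10, 7, -21, -16).
Jacobi T = -D⁻¹(L+U): T[2,0] = -(-5)/(-21) = -0.2381; T[2,2] = 0.
  T[0,:] = [+0.0000, -0.2000, -0.2000, +0.2000]
  T[1,:] = [+0.5714, +0.0000, -0.2857, +0.5714]
  T[2,:] = [-0.2381, -0.2381, +0.0000, -0.1429]
  T[3,:] = [+0.1875, +0.3750, -0.0625, +0.0000]
moduli |λ_i(T)| = 0.6158, 0.2904, 0.2904, 0.0589.
ρ = 0.6158; 0.6158 < 1: convergent.

0.6158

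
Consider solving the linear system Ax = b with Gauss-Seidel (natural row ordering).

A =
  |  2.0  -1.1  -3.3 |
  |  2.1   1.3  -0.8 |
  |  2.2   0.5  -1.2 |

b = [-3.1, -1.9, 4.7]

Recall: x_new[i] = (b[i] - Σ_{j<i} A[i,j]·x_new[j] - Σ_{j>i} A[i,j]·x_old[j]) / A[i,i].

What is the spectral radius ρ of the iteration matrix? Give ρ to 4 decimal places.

Split A = D + L + U, D = diag(2, 1.3, -1.2).
T_GS = -(D+L)⁻¹U: row 0 first, T[0,1] = -(-1.1)/(2) = +0.5500; later rows by forward substitution.
  T[0,:] = [+0.0000 +0.5500 +1.6500]
  T[1,:] = [+0.0000 -0.8885 -2.0500]
  T[2,:] = [+0.0000 +0.6381 +2.1708]
eigenvalue magnitudes: 1.6569, 0.3745, 0.0000.
spectral radius ρ = 1.6569; 1.6569 > 1 ⇒ diverges.

1.6569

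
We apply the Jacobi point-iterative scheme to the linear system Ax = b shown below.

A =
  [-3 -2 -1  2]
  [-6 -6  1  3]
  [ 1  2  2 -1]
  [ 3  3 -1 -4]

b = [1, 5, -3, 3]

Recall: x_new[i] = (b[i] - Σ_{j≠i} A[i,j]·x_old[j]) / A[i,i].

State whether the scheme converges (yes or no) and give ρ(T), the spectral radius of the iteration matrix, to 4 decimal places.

no, ρ = 1.4357

Diagonal D = diag(-3, -6, 2, -4); L, U strict lower/upper.
Jacobi: T = -D⁻¹(L+U), T[3,2] = -(-1)/(-4) = -0.2500; T[3,3] = 0.
  T[0,:] = [+0.0000  -0.6667  -0.3333  +0.6667]
  T[1,:] = [-1.0000  +0.0000  +0.1667  +0.5000]
  T[2,:] = [-0.5000  -1.0000  +0.0000  +0.5000]
  T[3,:] = [+0.7500  +0.7500  -0.2500  +0.0000]
|eigenvalues of T|: 1.4357, 0.7309, 0.7309, 0.0815.
ρ = 1.4357; 1.4357 > 1 ⇒ diverges.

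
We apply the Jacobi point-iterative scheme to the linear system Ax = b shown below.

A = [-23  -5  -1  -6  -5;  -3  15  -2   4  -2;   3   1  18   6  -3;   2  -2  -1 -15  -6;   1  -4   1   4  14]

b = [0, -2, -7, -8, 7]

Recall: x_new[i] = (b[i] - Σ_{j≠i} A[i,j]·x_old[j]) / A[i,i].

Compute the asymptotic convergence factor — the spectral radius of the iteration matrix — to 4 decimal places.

Diagonal D = diag(-23, 15, 18, -15, 14); L, U strict lower/upper.
Jacobi: T = -D⁻¹(L+U), T[2,0] = -(3)/(18) = -0.1667; T[2,2] = 0.
  T[0,:] = [+0.0000, -0.2174, -0.0435, -0.2609, -0.2174]
  T[1,:] = [+0.2000, +0.0000, +0.1333, -0.2667, +0.1333]
  T[2,:] = [-0.1667, -0.0556, +0.0000, -0.3333, +0.1667]
  T[3,:] = [+0.1333, -0.1333, -0.0667, +0.0000, -0.4000]
  T[4,:] = [-0.0714, +0.2857, -0.0714, -0.2857, +0.0000]
|eigenvalues of T|: 0.5478, 0.3980, 0.3243, 0.3243, 0.0003.
ρ(T) = max|λ| = 0.5478; 0.5478 < 1 ⇒ converges.

0.5478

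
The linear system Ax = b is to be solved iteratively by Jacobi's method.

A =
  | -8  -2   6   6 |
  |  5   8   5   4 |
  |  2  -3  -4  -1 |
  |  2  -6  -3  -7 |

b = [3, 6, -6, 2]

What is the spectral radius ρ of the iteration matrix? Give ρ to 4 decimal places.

Let D = diag(-8, 8, -4, -7); L, U the strict triangles.
Jacobi T = -D⁻¹(L+U): T[2,1] = -(-3)/(-4) = -0.7500; T[2,2] = 0.
  T[0,:] = [+0.0000  -0.2500  +0.7500  +0.7500]
  T[1,:] = [-0.6250  +0.0000  -0.6250  -0.5000]
  T[2,:] = [+0.5000  -0.7500  +0.0000  -0.2500]
  T[3,:] = [+0.2857  -0.8571  -0.4286  +0.0000]
|eigenvalues of T|: 1.3635, 1.0849, 0.6003, 0.3217.
spectral radius ρ = 1.3635; 1.3635 > 1 ⇒ diverges.

1.3635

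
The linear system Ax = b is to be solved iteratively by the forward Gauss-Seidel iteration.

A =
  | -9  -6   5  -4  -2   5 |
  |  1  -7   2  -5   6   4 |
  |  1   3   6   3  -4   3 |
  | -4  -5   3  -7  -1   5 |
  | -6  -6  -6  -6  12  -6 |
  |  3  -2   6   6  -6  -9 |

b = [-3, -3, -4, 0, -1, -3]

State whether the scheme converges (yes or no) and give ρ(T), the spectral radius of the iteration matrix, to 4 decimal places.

no, ρ = 1.2847

Split A = D + L + U, D = diag(-9, -7, 6, -7, 12, -9).
T_GS = -(D+L)⁻¹U: row 0 first, T[0,4] = -(-2)/(-9) = -0.2222; later rows by forward substitution.
  T[0,:] = [+0.0000, -0.6667, +0.5556, -0.4444, -0.2222, +0.5556]
  T[1,:] = [+0.0000, -0.0952, +0.3651, -0.7778, +0.8254, +0.6508]
  T[2,:] = [+0.0000, +0.1587, -0.2751, -0.0370, +0.2910, -0.9180]
  T[3,:] = [+0.0000, +0.5170, -0.6961, +0.7937, -0.4807, -0.4615]
  T[4,:] = [+0.0000, -0.0431, -0.0253, -0.2328, +0.2067, +0.4135]
  T[5,:] = [+0.0000, +0.2782, -0.5266, +0.6843, -0.5218, -1.1547]
|roots of det(T-λI)|: 1.2847, 0.4640, 0.1609, 0.1609, 0.1470, 0.0000.
ρ(T) = max|λ| = 1.2847; 1.2847 > 1: divergent.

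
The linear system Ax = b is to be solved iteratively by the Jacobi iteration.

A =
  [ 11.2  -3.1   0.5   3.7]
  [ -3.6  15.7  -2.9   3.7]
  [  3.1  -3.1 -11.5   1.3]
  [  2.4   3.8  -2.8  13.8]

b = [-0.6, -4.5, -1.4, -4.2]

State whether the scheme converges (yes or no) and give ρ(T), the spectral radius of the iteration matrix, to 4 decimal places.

yes, ρ = 0.5021

A = D + L + U where D = diag(11.2, 15.7, -11.5, 13.8).
Jacobi: T = -D⁻¹(L+U), T[2,0] = -(3.1)/(-11.5) = +0.2696; T[2,2] = 0.
  T[0,:] = [+0.0000, +0.2768, -0.0446, -0.3304]
  T[1,:] = [+0.2293, +0.0000, +0.1847, -0.2357]
  T[2,:] = [+0.2696, -0.2696, +0.0000, +0.1130]
  T[3,:] = [-0.1739, -0.2754, +0.2029, +0.0000]
eigenvalue magnitudes: 0.5021, 0.3098, 0.2136, 0.2136.
ρ = 0.5021; 0.5021 < 1, so it converges for any x₀.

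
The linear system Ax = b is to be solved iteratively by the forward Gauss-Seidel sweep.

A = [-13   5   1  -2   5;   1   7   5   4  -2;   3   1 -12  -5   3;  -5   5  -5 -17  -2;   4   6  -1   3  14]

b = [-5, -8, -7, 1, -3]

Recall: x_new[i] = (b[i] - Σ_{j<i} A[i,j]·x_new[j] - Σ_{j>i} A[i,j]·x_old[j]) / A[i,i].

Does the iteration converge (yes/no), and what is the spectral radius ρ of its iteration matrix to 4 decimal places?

Let D = diag(-13, 7, -12, -17, 14); L, U the strict triangles.
GS T = -(D+L)⁻¹U: row 0 first, T[0,4] = -(5)/(-13) = +0.3846; later rows by forward substitution.
  T[0,:] = [+0.0000  +0.3846  +0.0769  -0.1538  +0.3846]
  T[1,:] = [+0.0000  -0.0549  -0.7253  -0.5495  +0.2308]
  T[2,:] = [+0.0000  +0.0916  -0.0412  -0.5009  +0.3654]
  T[3,:] = [+0.0000  -0.1562  -0.2238  +0.0310  -0.2704]
  T[4,:] = [+0.0000  -0.0463  +0.3339  +0.2370  -0.1248]
|eigenvalues of T|: 0.5156, 0.3849, 0.1392, 0.1392, 0.0000.
ρ(T) = max|λ| = 0.5156; 0.5156 < 1, so it converges for any x₀.

yes, ρ = 0.5156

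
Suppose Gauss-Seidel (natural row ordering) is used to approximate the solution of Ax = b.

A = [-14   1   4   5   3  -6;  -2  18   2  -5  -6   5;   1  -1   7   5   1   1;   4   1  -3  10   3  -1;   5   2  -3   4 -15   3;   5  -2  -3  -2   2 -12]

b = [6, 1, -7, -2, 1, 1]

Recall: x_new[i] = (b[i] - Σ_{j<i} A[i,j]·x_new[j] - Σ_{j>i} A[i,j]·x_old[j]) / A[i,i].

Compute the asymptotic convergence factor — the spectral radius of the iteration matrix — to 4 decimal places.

0.6344

Diagonal D = diag(-14, 18, 7, 10, -15, -12); L, U strict lower/upper.
T_GS = -(D+L)⁻¹U: row 0 first, T[0,3] = -(5)/(-14) = +0.3571; later rows by forward substitution.
  T[0,:] = [+0.0000 +0.0714 +0.2857 +0.3571 +0.2143 -0.4286]
  T[1,:] = [+0.0000 +0.0079 -0.0794 +0.3175 +0.3571 -0.3254]
  T[2,:] = [+0.0000 -0.0091 -0.0522 -0.7200 -0.1224 -0.1281]
  T[3,:] = [+0.0000 -0.0321 -0.1220 -0.3906 -0.4582 +0.2655]
  T[4,:] = [+0.0000 +0.0181 +0.0626 +0.2012 +0.0214 +0.1102]
  T[5,:] = [+0.0000 +0.0391 +0.1761 +0.3745 +0.1403 -0.1182]
|eigenvalues of T|: 0.6344, 0.2325, 0.2325, 0.0643, 0.0643, 0.0000.
spectral radius ρ = 0.6344; 0.6344 < 1 ⇒ converges.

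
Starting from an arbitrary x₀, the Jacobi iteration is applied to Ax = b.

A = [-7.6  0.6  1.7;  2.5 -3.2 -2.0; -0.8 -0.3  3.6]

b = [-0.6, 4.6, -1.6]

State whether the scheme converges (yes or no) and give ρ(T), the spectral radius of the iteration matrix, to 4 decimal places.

yes, ρ = 0.2695

Write A = D+L+U with D = diag(-7.6, -3.2, 3.6).
T_J = -D⁻¹(L+U): T[0,1] = -(0.6)/(-7.6) = +0.0789; T[0,0] = 0.
  T[0,:] = [+0.0000, +0.0789, +0.2237]
  T[1,:] = [+0.7812, +0.0000, -0.6250]
  T[2,:] = [+0.2222, +0.0833, +0.0000]
|λ(T)| sorted: 0.2695, 0.2042, 0.0654.
ρ(T) = max|λ| = 0.2695; 0.2695 < 1 ⇒ converges.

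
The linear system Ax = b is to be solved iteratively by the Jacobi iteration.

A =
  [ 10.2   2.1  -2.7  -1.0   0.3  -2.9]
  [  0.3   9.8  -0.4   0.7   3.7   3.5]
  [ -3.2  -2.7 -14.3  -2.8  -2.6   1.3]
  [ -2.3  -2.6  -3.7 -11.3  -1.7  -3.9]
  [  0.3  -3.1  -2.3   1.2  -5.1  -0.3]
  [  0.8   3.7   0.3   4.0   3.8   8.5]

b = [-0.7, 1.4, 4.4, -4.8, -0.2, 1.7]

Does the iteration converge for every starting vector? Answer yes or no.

yes

A = D + L + U where D = diag(10.2, 9.8, -14.3, -11.3, -5.1, 8.5).
T_J = -D⁻¹(L+U): T[2,4] = -(-2.6)/(-14.3) = -0.1818; T[2,2] = 0.
  T[0,:] = [+0.0000 -0.2059 +0.2647 +0.0980 -0.0294 +0.2843]
  T[1,:] = [-0.0306 +0.0000 +0.0408 -0.0714 -0.3776 -0.3571]
  T[2,:] = [-0.2238 -0.1888 +0.0000 -0.1958 -0.1818 +0.0909]
  T[3,:] = [-0.2035 -0.2301 -0.3274 +0.0000 -0.1504 -0.3451]
  T[4,:] = [+0.0588 -0.6078 -0.4510 +0.2353 +0.0000 -0.0588]
  T[5,:] = [-0.0941 -0.4353 -0.0353 -0.4706 -0.4471 +0.0000]
|λ(T)| sorted: 0.8457, 0.5924, 0.5000, 0.2969, 0.2969, 0.0656.
spectral radius ρ = 0.8457; 0.8457 < 1: convergent.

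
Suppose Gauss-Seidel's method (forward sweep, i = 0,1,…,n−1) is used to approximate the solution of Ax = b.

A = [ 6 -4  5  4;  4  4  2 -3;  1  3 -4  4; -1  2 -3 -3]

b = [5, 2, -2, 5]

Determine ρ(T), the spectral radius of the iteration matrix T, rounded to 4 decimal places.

1.1451

A = D + L + U where D = diag(6, 4, -4, -3).
Gauss-Seidel: T = -(D+L)⁻¹U, row 0 first, T[0,2] = -(5)/(6) = -0.8333; later rows by forward substitution.
  T[0,:] = [+0.0000 +0.6667 -0.8333 -0.6667]
  T[1,:] = [+0.0000 -0.6667 +0.3333 +1.4167]
  T[2,:] = [+0.0000 -0.3333 +0.0417 +1.8958]
  T[3,:] = [+0.0000 -0.3333 +0.4583 -0.7292]
|λ(T)| sorted: 1.1451, 0.4331, 0.2240, 0.0000.
ρ = 1.1451; 1.1451 > 1: divergent.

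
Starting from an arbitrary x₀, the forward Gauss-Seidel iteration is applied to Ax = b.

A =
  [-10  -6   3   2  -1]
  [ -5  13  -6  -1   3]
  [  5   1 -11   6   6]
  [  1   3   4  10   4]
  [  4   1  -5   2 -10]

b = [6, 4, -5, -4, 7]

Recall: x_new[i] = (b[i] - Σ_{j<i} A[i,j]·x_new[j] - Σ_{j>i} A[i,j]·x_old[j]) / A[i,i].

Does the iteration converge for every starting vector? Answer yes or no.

Let D = diag(-10, 13, -11, 10, -10); L, U the strict triangles.
GS T = -(D+L)⁻¹U: row 0 first, T[0,4] = -(-1)/(-10) = -0.1000; later rows by forward substitution.
  T[0,:] = [+0.0000  -0.6000  +0.3000  +0.2000  -0.1000]
  T[1,:] = [+0.0000  -0.2308  +0.5769  +0.1538  -0.2692]
  T[2,:] = [+0.0000  -0.2937  +0.1888  +0.6503  +0.4755]
  T[3,:] = [+0.0000  +0.2467  -0.2786  -0.3263  -0.4994]
  T[4,:] = [+0.0000  -0.0669  +0.0276  -0.2950  -0.4046]
|λ(T)| sorted: 0.5896, 0.4648, 0.4648, 0.1898, 0.0000.
spectral radius ρ = 0.5896; 0.5896 < 1, so it converges for any x₀.

yes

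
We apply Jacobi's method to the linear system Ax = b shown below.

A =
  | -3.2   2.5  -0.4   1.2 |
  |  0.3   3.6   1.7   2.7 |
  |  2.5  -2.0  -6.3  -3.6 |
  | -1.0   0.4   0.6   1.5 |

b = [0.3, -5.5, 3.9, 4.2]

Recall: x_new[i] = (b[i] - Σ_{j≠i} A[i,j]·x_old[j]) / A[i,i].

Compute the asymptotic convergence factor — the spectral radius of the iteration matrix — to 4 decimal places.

Diagonal D = diag(-3.2, 3.6, -6.3, 1.5); L, U strict lower/upper.
Jacobi T = -D⁻¹(L+U): T[2,3] = -(-3.6)/(-6.3) = -0.5714; T[2,2] = 0.
  T[0,:] = [+0.0000 +0.7812 -0.1250 +0.3750]
  T[1,:] = [-0.0833 +0.0000 -0.4722 -0.7500]
  T[2,:] = [+0.3968 -0.3175 +0.0000 -0.5714]
  T[3,:] = [+0.6667 -0.2667 -0.4000 +0.0000]
moduli |λ_i(T)| = 1.2055, 0.6315, 0.6315, 0.4521.
spectral radius ρ = 1.2055; 1.2055 > 1 ⇒ diverges.

1.2055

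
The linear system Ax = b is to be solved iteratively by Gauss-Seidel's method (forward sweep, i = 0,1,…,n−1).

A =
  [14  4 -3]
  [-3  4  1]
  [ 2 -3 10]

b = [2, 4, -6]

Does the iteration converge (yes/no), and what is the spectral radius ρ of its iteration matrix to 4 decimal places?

yes, ρ = 0.2186

Write A = D+L+U with D = diag(14, 4, 10).
Gauss-Seidel: T = -(D+L)⁻¹U, row 0 first, T[0,1] = -(4)/(14) = -0.2857; later rows by forward substitution.
  T[0,:] = [+0.0000  -0.2857  +0.2143]
  T[1,:] = [+0.0000  -0.2143  -0.0893]
  T[2,:] = [+0.0000  -0.0071  -0.0696]
|eigenvalues of T|: 0.2186, 0.0654, 0.0000.
ρ = 0.2186; 0.2186 < 1: convergent.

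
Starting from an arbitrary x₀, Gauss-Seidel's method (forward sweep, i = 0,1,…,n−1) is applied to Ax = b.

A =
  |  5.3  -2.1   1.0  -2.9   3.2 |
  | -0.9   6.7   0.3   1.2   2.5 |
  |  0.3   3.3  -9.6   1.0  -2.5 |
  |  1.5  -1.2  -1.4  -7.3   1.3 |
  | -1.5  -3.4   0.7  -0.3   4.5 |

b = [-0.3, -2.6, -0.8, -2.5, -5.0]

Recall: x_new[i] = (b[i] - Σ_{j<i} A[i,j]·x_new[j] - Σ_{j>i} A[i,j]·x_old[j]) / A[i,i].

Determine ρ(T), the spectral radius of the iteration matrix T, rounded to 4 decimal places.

0.4607

Write A = D+L+U with D = diag(5.3, 6.7, -9.6, -7.3, 4.5).
GS T = -(D+L)⁻¹U: row 0 first, T[0,3] = -(-2.9)/(5.3) = +0.5472; later rows by forward substitution.
  T[0,:] = [+0.0000 +0.3962 -0.1887 +0.5472 -0.6038]
  T[1,:] = [+0.0000 +0.0532 -0.0701 -0.1056 -0.4542]
  T[2,:] = [+0.0000 +0.0307 -0.0300 +0.0850 -0.4354]
  T[3,:] = [+0.0000 +0.0668 -0.0215 +0.1135 +0.2122]
  T[4,:] = [+0.0000 +0.1720 -0.1126 +0.0970 -0.4626]
|roots of det(T-λI)|: 0.4607, 0.1452, 0.1452, 0.0113, 0.0000.
ρ = 0.4607; 0.4607 < 1 ⇒ converges.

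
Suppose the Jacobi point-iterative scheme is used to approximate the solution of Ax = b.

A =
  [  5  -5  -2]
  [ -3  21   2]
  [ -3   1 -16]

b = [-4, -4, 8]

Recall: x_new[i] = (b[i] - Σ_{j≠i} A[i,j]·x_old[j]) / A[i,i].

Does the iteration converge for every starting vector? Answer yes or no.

Let D = diag(5, 21, -16); L, U the strict triangles.
T_J = -D⁻¹(L+U): T[1,0] = -(-3)/(21) = +0.1429; T[1,1] = 0.
  T[0,:] = [+0.0000  +1.0000  +0.4000]
  T[1,:] = [+0.1429  +0.0000  -0.0952]
  T[2,:] = [-0.1875  +0.0625  +0.0000]
|λ(T)| sorted: 0.3507, 0.2472, 0.2472.
spectral radius ρ = 0.3507; 0.3507 < 1 ⇒ converges.

yes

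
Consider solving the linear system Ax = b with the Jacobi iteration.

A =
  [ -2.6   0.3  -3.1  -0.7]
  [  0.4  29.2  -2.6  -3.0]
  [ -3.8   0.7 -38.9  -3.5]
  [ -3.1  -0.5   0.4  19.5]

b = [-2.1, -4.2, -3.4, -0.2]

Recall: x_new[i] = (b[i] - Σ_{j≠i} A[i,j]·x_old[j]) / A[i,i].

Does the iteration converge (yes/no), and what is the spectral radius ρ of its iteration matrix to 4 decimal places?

Write A = D+L+U with D = diag(-2.6, 29.2, -38.9, 19.5).
Jacobi: T = -D⁻¹(L+U), T[0,3] = -(-0.7)/(-2.6) = -0.2692; T[0,0] = 0.
  T[0,:] = [+0.0000 +0.1154 -1.1923 -0.2692]
  T[1,:] = [-0.0137 +0.0000 +0.0890 +0.1027]
  T[2,:] = [-0.0977 +0.0180 +0.0000 -0.0900]
  T[3,:] = [+0.1590 +0.0256 -0.0205 +0.0000]
moduli |λ_i(T)| = 0.3502, 0.2400, 0.2400, 0.0341.
ρ = 0.3502; 0.3502 < 1: convergent.

yes, ρ = 0.3502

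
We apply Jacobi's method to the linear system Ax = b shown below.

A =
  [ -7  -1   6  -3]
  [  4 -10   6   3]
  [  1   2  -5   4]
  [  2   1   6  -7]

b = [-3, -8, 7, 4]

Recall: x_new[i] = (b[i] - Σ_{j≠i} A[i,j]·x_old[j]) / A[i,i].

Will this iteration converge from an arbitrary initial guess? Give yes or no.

no

Let D = diag(-7, -10, -5, -7); L, U the strict triangles.
T_J = -D⁻¹(L+U): T[2,3] = -(4)/(-5) = +0.8000; T[2,2] = 0.
  T[0,:] = [+0.0000  -0.1429  +0.8571  -0.4286]
  T[1,:] = [+0.4000  +0.0000  +0.6000  +0.3000]
  T[2,:] = [+0.2000  +0.4000  +0.0000  +0.8000]
  T[3,:] = [+0.2857  +0.1429  +0.8571  +0.0000]
|eigenvalues of T|: 1.1476, 0.7077, 0.2760, 0.1639.
spectral radius ρ = 1.1476; 1.1476 > 1 ⇒ diverges.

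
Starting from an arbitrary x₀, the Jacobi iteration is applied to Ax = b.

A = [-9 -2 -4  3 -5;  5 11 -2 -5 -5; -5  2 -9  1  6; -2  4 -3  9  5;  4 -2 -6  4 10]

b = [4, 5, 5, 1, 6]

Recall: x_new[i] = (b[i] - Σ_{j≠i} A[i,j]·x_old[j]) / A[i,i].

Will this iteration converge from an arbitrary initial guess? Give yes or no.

no

A = D + L + U where D = diag(-9, 11, -9, 9, 10).
Jacobi T = -D⁻¹(L+U): T[2,1] = -(2)/(-9) = +0.2222; T[2,2] = 0.
  T[0,:] = [+0.0000, -0.2222, -0.4444, +0.3333, -0.5556]
  T[1,:] = [-0.4545, +0.0000, +0.1818, +0.4545, +0.4545]
  T[2,:] = [-0.5556, +0.2222, +0.0000, +0.1111, +0.6667]
  T[3,:] = [+0.2222, -0.4444, +0.3333, +0.0000, -0.5556]
  T[4,:] = [-0.4000, +0.2000, +0.6000, -0.4000, +0.0000]
moduli |λ_i(T)| = 1.3264, 0.8216, 0.4330, 0.2841, 0.2841.
spectral radius ρ = 1.3264; 1.3264 > 1: divergent.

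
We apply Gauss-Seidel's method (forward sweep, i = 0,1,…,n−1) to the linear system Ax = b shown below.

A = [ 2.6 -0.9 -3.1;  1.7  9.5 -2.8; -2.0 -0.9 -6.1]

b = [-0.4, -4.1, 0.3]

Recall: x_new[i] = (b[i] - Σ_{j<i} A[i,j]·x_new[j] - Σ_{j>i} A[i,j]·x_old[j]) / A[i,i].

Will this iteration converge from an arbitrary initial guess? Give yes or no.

A = D + L + U where D = diag(2.6, 9.5, -6.1).
T_GS = -(D+L)⁻¹U: row 0 first, T[0,1] = -(-0.9)/(2.6) = +0.3462; later rows by forward substitution.
  T[0,:] = [+0.0000, +0.3462, +1.1923]
  T[1,:] = [+0.0000, -0.0619, +0.0814]
  T[2,:] = [+0.0000, -0.1044, -0.4029]
|λ(T)| sorted: 0.3759, 0.0890, 0.0000.
ρ = 0.3759; 0.3759 < 1, so it converges for any x₀.

yes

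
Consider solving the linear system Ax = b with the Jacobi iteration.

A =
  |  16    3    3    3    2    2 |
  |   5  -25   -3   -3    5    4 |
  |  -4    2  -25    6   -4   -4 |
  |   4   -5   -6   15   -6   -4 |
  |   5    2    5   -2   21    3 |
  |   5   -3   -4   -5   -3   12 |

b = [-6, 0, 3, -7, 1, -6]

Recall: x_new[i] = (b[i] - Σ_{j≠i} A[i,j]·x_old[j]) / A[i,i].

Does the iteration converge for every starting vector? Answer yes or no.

A = D + L + U where D = diag(16, -25, -25, 15, 21, 12).
Jacobi: T = -D⁻¹(L+U), T[4,5] = -(3)/(21) = -0.1429; T[4,4] = 0.
  T[0,:] = [+0.0000 -0.1875 -0.1875 -0.1875 -0.1250 -0.1250]
  T[1,:] = [+0.2000 +0.0000 -0.1200 -0.1200 +0.2000 +0.1600]
  T[2,:] = [-0.1600 +0.0800 +0.0000 +0.2400 -0.1600 -0.1600]
  T[3,:] = [-0.2667 +0.3333 +0.4000 +0.0000 +0.4000 +0.2667]
  T[4,:] = [-0.2381 -0.0952 -0.2381 +0.0952 +0.0000 -0.1429]
  T[5,:] = [-0.4167 +0.2500 +0.3333 +0.4167 +0.2500 +0.0000]
|eigenvalues of T|: 0.5795, 0.4839, 0.1510, 0.1510, 0.1399, 0.1399.
ρ(T) = max|λ| = 0.5795; 0.5795 < 1 ⇒ converges.

yes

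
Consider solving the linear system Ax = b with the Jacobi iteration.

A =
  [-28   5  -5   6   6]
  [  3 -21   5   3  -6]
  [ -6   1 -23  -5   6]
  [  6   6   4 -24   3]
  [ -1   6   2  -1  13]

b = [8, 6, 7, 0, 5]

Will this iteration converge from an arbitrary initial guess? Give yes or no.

Let D = diag(-28, -21, -23, -24, 13); L, U the strict triangles.
Jacobi T = -D⁻¹(L+U): T[3,4] = -(3)/(-24) = +0.1250; T[3,3] = 0.
  T[0,:] = [+0.0000  +0.1786  -0.1786  +0.2143  +0.2143]
  T[1,:] = [+0.1429  +0.0000  +0.2381  +0.1429  -0.2857]
  T[2,:] = [-0.2609  +0.0435  +0.0000  -0.2174  +0.2609]
  T[3,:] = [+0.2500  +0.2500  +0.1667  +0.0000  +0.1250]
  T[4,:] = [+0.0769  -0.4615  -0.1538  +0.0769  +0.0000]
moduli |λ_i(T)| = 0.5391, 0.3489, 0.2798, 0.2798, 0.2461.
ρ = 0.5391; 0.5391 < 1, so it converges for any x₀.

yes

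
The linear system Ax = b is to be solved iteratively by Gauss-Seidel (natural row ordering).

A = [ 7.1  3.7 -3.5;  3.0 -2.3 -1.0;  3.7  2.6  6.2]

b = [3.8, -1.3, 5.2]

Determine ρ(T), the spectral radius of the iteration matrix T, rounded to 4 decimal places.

Let D = diag(7.1, -2.3, 6.2); L, U the strict triangles.
T_GS = -(D+L)⁻¹U: row 0 first, T[0,1] = -(3.7)/(7.1) = -0.5211; later rows by forward substitution.
  T[0,:] = [+0.0000, -0.5211, +0.4930]
  T[1,:] = [+0.0000, -0.6797, +0.2082]
  T[2,:] = [+0.0000, +0.5960, -0.3815]
eigenvalue magnitudes: 0.9132, 0.1481, 0.0000.
spectral radius ρ = 0.9132; 0.9132 < 1 ⇒ converges.

0.9132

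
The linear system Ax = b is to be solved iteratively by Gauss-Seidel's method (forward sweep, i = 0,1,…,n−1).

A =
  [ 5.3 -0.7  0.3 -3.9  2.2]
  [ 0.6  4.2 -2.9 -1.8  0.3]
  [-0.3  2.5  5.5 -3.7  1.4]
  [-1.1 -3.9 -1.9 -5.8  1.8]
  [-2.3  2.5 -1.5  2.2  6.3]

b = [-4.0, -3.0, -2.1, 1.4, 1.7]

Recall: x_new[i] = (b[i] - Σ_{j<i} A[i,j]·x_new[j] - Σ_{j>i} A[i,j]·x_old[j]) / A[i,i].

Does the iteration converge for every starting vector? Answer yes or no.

yes

Diagonal D = diag(5.3, 4.2, 5.5, -5.8, 6.3); L, U strict lower/upper.
T_GS = -(D+L)⁻¹U: row 0 first, T[0,4] = -(2.2)/(5.3) = -0.4151; later rows by forward substitution.
  T[0,:] = [+0.0000, +0.1321, -0.0566, +0.7358, -0.4151]
  T[1,:] = [+0.0000, -0.0189, +0.6986, +0.3235, -0.0121]
  T[2,:] = [+0.0000, +0.0158, -0.3206, +0.5658, -0.2717]
  T[3,:] = [+0.0000, -0.0175, -0.3540, -0.5424, +0.4862]
  T[4,:] = [+0.0000, +0.0656, -0.2506, +0.4644, -0.3812]
eigenvalue magnitudes: 0.8768, 0.3457, 0.3457, 0.0663, 0.0000.
ρ(T) = max|λ| = 0.8768; 0.8768 < 1: convergent.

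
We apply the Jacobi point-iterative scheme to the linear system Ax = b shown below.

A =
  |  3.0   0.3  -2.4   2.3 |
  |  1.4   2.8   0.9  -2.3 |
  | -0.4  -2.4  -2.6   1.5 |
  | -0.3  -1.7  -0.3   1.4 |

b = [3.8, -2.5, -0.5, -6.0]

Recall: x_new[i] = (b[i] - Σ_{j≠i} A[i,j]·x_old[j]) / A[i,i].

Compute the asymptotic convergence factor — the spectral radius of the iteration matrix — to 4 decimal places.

1.1776

Split A = D + L + U, D = diag(3, 2.8, -2.6, 1.4).
Jacobi T = -D⁻¹(L+U): T[2,1] = -(-2.4)/(-2.6) = -0.9231; T[2,2] = 0.
  T[0,:] = [+0.0000, -0.1000, +0.8000, -0.7667]
  T[1,:] = [-0.5000, +0.0000, -0.3214, +0.8214]
  T[2,:] = [-0.1538, -0.9231, +0.0000, +0.5769]
  T[3,:] = [+0.2143, +1.2143, +0.2143, +0.0000]
eigenvalue magnitudes: 1.1776, 0.8951, 0.8951, 0.3816.
ρ = 1.1776; 1.1776 > 1: divergent.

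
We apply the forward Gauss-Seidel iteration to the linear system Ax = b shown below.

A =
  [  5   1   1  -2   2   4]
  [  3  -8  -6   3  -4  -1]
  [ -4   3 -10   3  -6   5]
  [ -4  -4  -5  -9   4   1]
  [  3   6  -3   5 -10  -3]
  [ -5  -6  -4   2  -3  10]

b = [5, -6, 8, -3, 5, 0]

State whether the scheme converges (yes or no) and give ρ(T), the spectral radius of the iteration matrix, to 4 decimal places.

no, ρ = 1.7000

Let D = diag(5, -8, -10, -9, -10, 10); L, U the strict triangles.
T_GS = -(D+L)⁻¹U: row 0 first, T[0,3] = -(-2)/(5) = +0.4000; later rows by forward substitution.
  T[0,:] = [+0.0000, -0.2000, -0.2000, +0.4000, -0.4000, -0.8000]
  T[1,:] = [+0.0000, -0.0750, -0.8250, +0.5250, -0.6500, -0.4250]
  T[2,:] = [+0.0000, +0.0575, -0.1675, +0.2975, -0.6350, +0.6925]
  T[3,:] = [+0.0000, +0.0903, +0.5486, -0.5764, +1.2639, +0.2708]
  T[4,:] = [+0.0000, -0.0771, -0.2304, +0.0576, +0.3124, -0.8673]
  T[5,:] = [+0.0000, -0.1632, -0.8409, +0.7665, -1.0030, -0.6924]
moduli |λ_i(T)| = 1.7000, 0.2938, 0.2938, 0.1430, 0.1430, 0.0000.
ρ = 1.7000; 1.7000 > 1: divergent.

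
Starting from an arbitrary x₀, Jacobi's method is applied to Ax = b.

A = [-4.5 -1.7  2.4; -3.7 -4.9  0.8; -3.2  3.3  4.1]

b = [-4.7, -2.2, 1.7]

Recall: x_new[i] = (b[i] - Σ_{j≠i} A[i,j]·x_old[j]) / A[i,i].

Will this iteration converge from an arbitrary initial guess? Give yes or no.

A = D + L + U where D = diag(-4.5, -4.9, 4.1).
Jacobi: T = -D⁻¹(L+U), T[2,1] = -(3.3)/(4.1) = -0.8049; T[2,2] = 0.
  T[0,:] = [+0.0000, -0.3778, +0.5333]
  T[1,:] = [-0.7551, +0.0000, +0.1633]
  T[2,:] = [+0.7805, -0.8049, +0.0000]
eigenvalue magnitudes: 0.9309, 0.5445, 0.5445.
ρ = 0.9309; 0.9309 < 1, so it converges for any x₀.

yes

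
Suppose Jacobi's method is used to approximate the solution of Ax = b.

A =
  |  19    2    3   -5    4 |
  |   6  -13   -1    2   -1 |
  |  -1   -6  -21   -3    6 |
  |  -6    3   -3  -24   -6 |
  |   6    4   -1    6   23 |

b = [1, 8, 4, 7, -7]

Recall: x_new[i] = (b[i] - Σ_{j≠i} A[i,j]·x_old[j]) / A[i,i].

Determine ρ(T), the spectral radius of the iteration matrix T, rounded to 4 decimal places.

0.5844

A = D + L + U where D = diag(19, -13, -21, -24, 23).
Jacobi: T = -D⁻¹(L+U), T[3,2] = -(-3)/(-24) = -0.1250; T[3,3] = 0.
  T[0,:] = [+0.0000 -0.1053 -0.1579 +0.2632 -0.2105]
  T[1,:] = [+0.4615 +0.0000 -0.0769 +0.1538 -0.0769]
  T[2,:] = [-0.0476 -0.2857 +0.0000 -0.1429 +0.2857]
  T[3,:] = [-0.2500 +0.1250 -0.1250 +0.0000 -0.2500]
  T[4,:] = [-0.2609 -0.1739 +0.0435 -0.2609 +0.0000]
|eigenvalues of T|: 0.5844, 0.3696, 0.3696, 0.1471, 0.1471.
spectral radius ρ = 0.5844; 0.5844 < 1 ⇒ converges.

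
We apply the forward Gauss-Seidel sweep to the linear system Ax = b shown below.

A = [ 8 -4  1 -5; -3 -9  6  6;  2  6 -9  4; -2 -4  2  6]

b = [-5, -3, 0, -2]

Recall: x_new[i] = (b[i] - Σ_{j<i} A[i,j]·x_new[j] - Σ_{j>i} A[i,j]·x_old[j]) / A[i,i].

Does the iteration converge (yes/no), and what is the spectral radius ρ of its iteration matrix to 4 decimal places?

A = D + L + U where D = diag(8, -9, -9, 6).
Gauss-Seidel: T = -(D+L)⁻¹U, row 0 first, T[0,3] = -(-5)/(8) = +0.6250; later rows by forward substitution.
  T[0,:] = [+0.0000 +0.5000 -0.1250 +0.6250]
  T[1,:] = [+0.0000 -0.1667 +0.7083 +0.4583]
  T[2,:] = [+0.0000 +0.0000 +0.4444 +0.8889]
  T[3,:] = [+0.0000 +0.0556 +0.2824 +0.2176]
|eigenvalues of T|: 0.8858, 0.2361, 0.2361, 0.0000.
spectral radius ρ = 0.8858; 0.8858 < 1: convergent.

yes, ρ = 0.8858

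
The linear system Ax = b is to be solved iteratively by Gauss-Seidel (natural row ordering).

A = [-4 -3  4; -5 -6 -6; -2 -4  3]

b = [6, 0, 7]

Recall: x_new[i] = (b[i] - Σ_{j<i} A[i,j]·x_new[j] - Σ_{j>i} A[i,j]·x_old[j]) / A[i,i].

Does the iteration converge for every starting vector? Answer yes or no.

no

Diagonal D = diag(-4, -6, 3); L, U strict lower/upper.
T_GS = -(D+L)⁻¹U: row 0 first, T[0,1] = -(-3)/(-4) = -0.7500; later rows by forward substitution.
  T[0,:] = [+0.0000, -0.7500, +1.0000]
  T[1,:] = [+0.0000, +0.6250, -1.8333]
  T[2,:] = [+0.0000, +0.3333, -1.7778]
moduli |λ_i(T)| = 1.4887, 0.3359, 0.0000.
spectral radius ρ = 1.4887; 1.4887 > 1: divergent.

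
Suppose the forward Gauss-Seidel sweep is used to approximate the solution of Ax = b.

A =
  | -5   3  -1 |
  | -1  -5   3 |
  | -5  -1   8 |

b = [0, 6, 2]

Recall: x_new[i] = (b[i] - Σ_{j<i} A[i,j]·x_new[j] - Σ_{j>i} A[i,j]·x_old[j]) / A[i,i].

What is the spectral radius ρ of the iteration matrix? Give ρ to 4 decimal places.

Let D = diag(-5, -5, 8); L, U the strict triangles.
GS T = -(D+L)⁻¹U: row 0 first, T[0,2] = -(-1)/(-5) = -0.2000; later rows by forward substitution.
  T[0,:] = [+0.0000 +0.6000 -0.2000]
  T[1,:] = [+0.0000 -0.1200 +0.6400]
  T[2,:] = [+0.0000 +0.3600 -0.0450]
|λ(T)| sorted: 0.5640, 0.3990, 0.0000.
ρ = 0.5640; 0.5640 < 1, so it converges for any x₀.

0.5640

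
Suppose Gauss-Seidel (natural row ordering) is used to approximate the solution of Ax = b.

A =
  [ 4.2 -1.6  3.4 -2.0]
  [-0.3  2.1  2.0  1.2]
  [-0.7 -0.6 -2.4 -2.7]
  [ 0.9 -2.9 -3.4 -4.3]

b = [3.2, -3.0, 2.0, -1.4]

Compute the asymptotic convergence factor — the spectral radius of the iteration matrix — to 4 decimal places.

1.2350

A = D + L + U where D = diag(4.2, 2.1, -2.4, -4.3).
Gauss-Seidel: T = -(D+L)⁻¹U, row 0 first, T[0,3] = -(-2)/(4.2) = +0.4762; later rows by forward substitution.
  T[0,:] = [+0.0000, +0.3810, -0.8095, +0.4762]
  T[1,:] = [+0.0000, +0.0544, -1.0680, -0.5034]
  T[2,:] = [+0.0000, -0.1247, +0.5031, -1.1380]
  T[3,:] = [+0.0000, +0.1416, +0.1530, +1.3390]
|eigenvalues of T|: 1.2350, 0.5314, 0.1302, 0.0000.
ρ(T) = max|λ| = 1.2350; 1.2350 > 1: divergent.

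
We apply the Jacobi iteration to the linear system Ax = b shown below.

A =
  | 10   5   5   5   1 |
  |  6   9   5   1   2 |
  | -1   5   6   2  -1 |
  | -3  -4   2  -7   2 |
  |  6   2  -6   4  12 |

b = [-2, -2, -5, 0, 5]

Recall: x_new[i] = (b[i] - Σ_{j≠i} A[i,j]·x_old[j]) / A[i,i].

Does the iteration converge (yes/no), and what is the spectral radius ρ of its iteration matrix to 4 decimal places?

Diagonal D = diag(10, 9, 6, -7, 12); L, U strict lower/upper.
Jacobi: T = -D⁻¹(L+U), T[0,4] = -(1)/(10) = -0.1000; T[0,0] = 0.
  T[0,:] = [+0.0000  -0.5000  -0.5000  -0.5000  -0.1000]
  T[1,:] = [-0.6667  +0.0000  -0.5556  -0.1111  -0.2222]
  T[2,:] = [+0.1667  -0.8333  +0.0000  -0.3333  +0.1667]
  T[3,:] = [-0.4286  -0.5714  +0.2857  +0.0000  +0.2857]
  T[4,:] = [-0.5000  -0.1667  +0.5000  -0.3333  +0.0000]
moduli |λ_i(T)| = 1.1842, 0.8038, 0.8038, 0.1646, 0.1646.
spectral radius ρ = 1.1842; 1.1842 > 1: divergent.

no, ρ = 1.1842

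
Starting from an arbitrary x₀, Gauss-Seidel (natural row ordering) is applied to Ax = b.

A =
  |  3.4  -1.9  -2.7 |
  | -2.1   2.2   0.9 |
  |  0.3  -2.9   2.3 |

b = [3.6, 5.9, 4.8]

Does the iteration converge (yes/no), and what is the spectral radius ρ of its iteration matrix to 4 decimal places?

Split A = D + L + U, D = diag(3.4, 2.2, 2.3).
Gauss-Seidel: T = -(D+L)⁻¹U, row 0 first, T[0,1] = -(-1.9)/(3.4) = +0.5588; later rows by forward substitution.
  T[0,:] = [+0.0000  +0.5588  +0.7941]
  T[1,:] = [+0.0000  +0.5334  +0.3489]
  T[2,:] = [+0.0000  +0.5997  +0.3364]
|roots of det(T-λI)|: 0.9028, 0.0330, 0.0000.
spectral radius ρ = 0.9028; 0.9028 < 1 ⇒ converges.

yes, ρ = 0.9028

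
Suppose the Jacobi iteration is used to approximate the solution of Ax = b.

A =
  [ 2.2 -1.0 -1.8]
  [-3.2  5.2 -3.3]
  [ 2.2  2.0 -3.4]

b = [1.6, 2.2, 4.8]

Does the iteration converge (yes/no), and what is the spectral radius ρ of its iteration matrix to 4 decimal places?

no, ρ = 1.2522

A = D + L + U where D = diag(2.2, 5.2, -3.4).
Jacobi T = -D⁻¹(L+U): T[0,1] = -(-1)/(2.2) = +0.4545; T[0,0] = 0.
  T[0,:] = [+0.0000  +0.4545  +0.8182]
  T[1,:] = [+0.6154  +0.0000  +0.6346]
  T[2,:] = [+0.6471  +0.5882  +0.0000]
|eigenvalues of T|: 1.2522, 0.7062, 0.5460.
ρ = 1.2522; 1.2522 > 1, so it fails to converge.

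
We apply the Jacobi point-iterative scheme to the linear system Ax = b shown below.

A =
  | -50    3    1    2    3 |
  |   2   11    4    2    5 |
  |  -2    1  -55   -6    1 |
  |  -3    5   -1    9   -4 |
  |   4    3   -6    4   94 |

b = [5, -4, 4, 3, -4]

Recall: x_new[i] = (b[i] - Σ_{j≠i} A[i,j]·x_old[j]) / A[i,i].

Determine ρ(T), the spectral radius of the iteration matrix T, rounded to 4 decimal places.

Let D = diag(-50, 11, -55, 9, 94); L, U the strict triangles.
T_J = -D⁻¹(L+U): T[1,4] = -(5)/(11) = -0.4545; T[1,1] = 0.
  T[0,:] = [+0.0000  +0.0600  +0.0200  +0.0400  +0.0600]
  T[1,:] = [-0.1818  +0.0000  -0.3636  -0.1818  -0.4545]
  T[2,:] = [-0.0364  +0.0182  +0.0000  -0.1091  +0.0182]
  T[3,:] = [+0.3333  -0.5556  +0.1111  +0.0000  +0.4444]
  T[4,:] = [-0.0426  -0.0319  +0.0638  -0.0426  +0.0000]
moduli |λ_i(T)| = 0.3888, 0.3177, 0.3177, 0.0464, 0.0464.
spectral radius ρ = 0.3888; 0.3888 < 1, so it converges for any x₀.

0.3888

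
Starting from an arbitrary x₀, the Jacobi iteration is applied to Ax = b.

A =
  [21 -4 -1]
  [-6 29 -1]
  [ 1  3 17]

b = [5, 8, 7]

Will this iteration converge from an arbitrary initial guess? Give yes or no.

yes

Write A = D+L+U with D = diag(21, 29, 17).
Jacobi: T = -D⁻¹(L+U), T[1,2] = -(-1)/(29) = +0.0345; T[1,1] = 0.
  T[0,:] = [+0.0000 +0.1905 +0.0476]
  T[1,:] = [+0.2069 +0.0000 +0.0345]
  T[2,:] = [-0.0588 -0.1765 +0.0000]
eigenvalue magnitudes: 0.2025, 0.1024, 0.1024.
ρ(T) = max|λ| = 0.2025; 0.2025 < 1, so it converges for any x₀.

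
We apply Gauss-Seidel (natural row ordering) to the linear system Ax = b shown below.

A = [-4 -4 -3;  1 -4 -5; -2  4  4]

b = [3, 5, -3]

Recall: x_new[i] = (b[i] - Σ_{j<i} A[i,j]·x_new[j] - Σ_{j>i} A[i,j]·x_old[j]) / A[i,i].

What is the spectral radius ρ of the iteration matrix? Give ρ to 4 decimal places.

1.2951

Write A = D+L+U with D = diag(-4, -4, 4).
GS T = -(D+L)⁻¹U: row 0 first, T[0,1] = -(-4)/(-4) = -1.0000; later rows by forward substitution.
  T[0,:] = [+0.0000, -1.0000, -0.7500]
  T[1,:] = [+0.0000, -0.2500, -1.4375]
  T[2,:] = [+0.0000, -0.2500, +1.0625]
|eigenvalues of T|: 1.2951, 0.4826, 0.0000.
ρ(T) = max|λ| = 1.2951; 1.2951 > 1: divergent.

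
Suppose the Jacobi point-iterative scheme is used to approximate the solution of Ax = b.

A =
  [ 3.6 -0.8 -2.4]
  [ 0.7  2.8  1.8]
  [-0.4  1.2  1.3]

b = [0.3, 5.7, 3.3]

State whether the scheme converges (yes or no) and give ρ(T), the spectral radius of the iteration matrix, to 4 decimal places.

Split A = D + L + U, D = diag(3.6, 2.8, 1.3).
Jacobi: T = -D⁻¹(L+U), T[0,1] = -(-0.8)/(3.6) = +0.2222; T[0,0] = 0.
  T[0,:] = [+0.0000, +0.2222, +0.6667]
  T[1,:] = [-0.2500, +0.0000, -0.6429]
  T[2,:] = [+0.3077, -0.9231, +0.0000]
|roots of det(T-λI)|: 0.9281, 0.7754, 0.1527.
ρ = 0.9281; 0.9281 < 1, so it converges for any x₀.

yes, ρ = 0.9281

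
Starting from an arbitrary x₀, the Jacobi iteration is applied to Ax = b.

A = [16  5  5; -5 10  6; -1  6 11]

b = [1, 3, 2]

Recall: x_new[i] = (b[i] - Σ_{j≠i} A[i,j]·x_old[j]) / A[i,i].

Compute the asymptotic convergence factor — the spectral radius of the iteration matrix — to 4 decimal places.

0.5680

Diagonal D = diag(16, 10, 11); L, U strict lower/upper.
Jacobi T = -D⁻¹(L+U): T[2,0] = -(-1)/(11) = +0.0909; T[2,2] = 0.
  T[0,:] = [+0.0000  -0.3125  -0.3125]
  T[1,:] = [+0.5000  +0.0000  -0.6000]
  T[2,:] = [+0.0909  -0.5455  +0.0000]
eigenvalue magnitudes: 0.5680, 0.4243, 0.4243.
ρ(T) = max|λ| = 0.5680; 0.5680 < 1 ⇒ converges.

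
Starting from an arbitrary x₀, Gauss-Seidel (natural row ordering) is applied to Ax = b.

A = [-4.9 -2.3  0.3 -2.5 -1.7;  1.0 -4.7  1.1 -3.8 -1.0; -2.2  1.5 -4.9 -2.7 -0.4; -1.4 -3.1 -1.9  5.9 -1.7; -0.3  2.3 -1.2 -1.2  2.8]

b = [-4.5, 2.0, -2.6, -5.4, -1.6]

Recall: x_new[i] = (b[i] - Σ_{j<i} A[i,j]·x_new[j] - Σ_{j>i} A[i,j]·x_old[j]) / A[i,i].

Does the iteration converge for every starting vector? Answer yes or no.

Let D = diag(-4.9, -4.7, -4.9, 5.9, 2.8); L, U the strict triangles.
T_GS = -(D+L)⁻¹U: row 0 first, T[0,3] = -(-2.5)/(-4.9) = -0.5102; later rows by forward substitution.
  T[0,:] = [+0.0000  -0.4694  +0.0612  -0.5102  -0.3469]
  T[1,:] = [+0.0000  -0.0999  +0.2471  -0.9171  -0.2866]
  T[2,:] = [+0.0000  +0.1802  +0.0481  -0.6027  -0.0136]
  T[3,:] = [+0.0000  -0.1058  +0.1598  -0.7970  +0.0509]
  T[4,:] = [+0.0000  +0.0636  -0.1072  +0.0988  +0.2142]
|roots of det(T-λI)|: 0.8385, 0.2653, 0.0917, 0.0917, 0.0000.
ρ(T) = max|λ| = 0.8385; 0.8385 < 1 ⇒ converges.

yes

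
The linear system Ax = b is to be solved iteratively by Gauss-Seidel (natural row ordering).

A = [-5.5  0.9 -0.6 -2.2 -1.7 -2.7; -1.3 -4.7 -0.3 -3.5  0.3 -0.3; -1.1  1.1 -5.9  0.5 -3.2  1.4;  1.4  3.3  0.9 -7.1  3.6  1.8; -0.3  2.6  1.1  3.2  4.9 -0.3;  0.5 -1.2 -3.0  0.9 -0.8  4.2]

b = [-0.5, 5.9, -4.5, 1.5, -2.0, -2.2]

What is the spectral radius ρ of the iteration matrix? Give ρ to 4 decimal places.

Let D = diag(-5.5, -4.7, -5.9, -7.1, 4.9, 4.2); L, U the strict triangles.
Gauss-Seidel: T = -(D+L)⁻¹U, row 0 first, T[0,2] = -(-0.6)/(-5.5) = -0.1091; later rows by forward substitution.
  T[0,:] = [+0.0000, +0.1636, -0.1091, -0.4000, -0.3091, -0.4909]
  T[1,:] = [+0.0000, -0.0453, -0.0337, -0.6340, +0.1493, +0.0720]
  T[2,:] = [+0.0000, -0.0389, +0.0141, +0.0411, -0.4569, +0.3422]
  T[3,:] = [+0.0000, +0.0063, -0.0354, -0.3684, +0.4576, +0.2335]
  T[4,:] = [+0.0000, +0.0387, +0.0311, +0.5433, -0.2944, -0.2364]
  T[5,:] = [+0.0000, -0.0542, +0.0269, +0.0782, -0.4010, +0.2284]
|λ(T)| sorted: 0.9198, 0.3657, 0.0728, 0.0218, 0.0061, 0.0000.
spectral radius ρ = 0.9198; 0.9198 < 1: convergent.

0.9198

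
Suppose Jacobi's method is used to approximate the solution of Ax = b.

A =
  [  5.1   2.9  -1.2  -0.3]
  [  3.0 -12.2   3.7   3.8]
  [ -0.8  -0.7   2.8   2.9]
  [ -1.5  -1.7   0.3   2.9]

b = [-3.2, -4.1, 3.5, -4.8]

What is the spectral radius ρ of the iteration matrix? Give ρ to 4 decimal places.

Split A = D + L + U, D = diag(5.1, -12.2, 2.8, 2.9).
T_J = -D⁻¹(L+U): T[1,2] = -(3.7)/(-12.2) = +0.3033; T[1,1] = 0.
  T[0,:] = [+0.0000 -0.5686 +0.2353 +0.0588]
  T[1,:] = [+0.2459 +0.0000 +0.3033 +0.3115]
  T[2,:] = [+0.2857 +0.2500 +0.0000 -1.0357]
  T[3,:] = [+0.5172 +0.5862 -0.1034 +0.0000]
moduli |λ_i(T)| = 0.9363, 0.6387, 0.6387, 0.1963.
ρ(T) = max|λ| = 0.9363; 0.9363 < 1: convergent.

0.9363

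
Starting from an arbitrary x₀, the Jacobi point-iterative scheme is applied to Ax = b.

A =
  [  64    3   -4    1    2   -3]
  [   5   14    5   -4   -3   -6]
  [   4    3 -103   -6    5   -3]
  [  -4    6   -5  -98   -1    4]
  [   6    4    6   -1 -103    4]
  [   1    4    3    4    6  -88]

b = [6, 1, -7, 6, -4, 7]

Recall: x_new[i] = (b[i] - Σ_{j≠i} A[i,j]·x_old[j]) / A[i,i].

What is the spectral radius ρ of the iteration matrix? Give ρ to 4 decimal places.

0.2671

Diagonal D = diag(64, 14, -103, -98, -103, -88); L, U strict lower/upper.
Jacobi: T = -D⁻¹(L+U), T[1,5] = -(-6)/(14) = +0.4286; T[1,1] = 0.
  T[0,:] = [+0.0000 -0.0469 +0.0625 -0.0156 -0.0312 +0.0469]
  T[1,:] = [-0.3571 +0.0000 -0.3571 +0.2857 +0.2143 +0.4286]
  T[2,:] = [+0.0388 +0.0291 +0.0000 -0.0583 +0.0485 -0.0291]
  T[3,:] = [-0.0408 +0.0612 -0.0510 +0.0000 -0.0102 +0.0408]
  T[4,:] = [+0.0583 +0.0388 +0.0583 -0.0097 +0.0000 +0.0388]
  T[5,:] = [+0.0114 +0.0455 +0.0341 +0.0455 +0.0682 +0.0000]
|eigenvalues of T|: 0.2671, 0.1746, 0.1087, 0.1017, 0.0531, 0.0531.
ρ(T) = max|λ| = 0.2671; 0.2671 < 1: convergent.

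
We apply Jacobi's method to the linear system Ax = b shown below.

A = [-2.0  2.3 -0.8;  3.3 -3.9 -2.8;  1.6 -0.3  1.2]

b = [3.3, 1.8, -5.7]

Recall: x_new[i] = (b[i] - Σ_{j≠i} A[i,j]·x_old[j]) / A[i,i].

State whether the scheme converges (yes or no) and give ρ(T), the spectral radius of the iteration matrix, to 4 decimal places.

no, ρ = 1.4278

Let D = diag(-2, -3.9, 1.2); L, U the strict triangles.
T_J = -D⁻¹(L+U): T[2,1] = -(-0.3)/(1.2) = +0.2500; T[2,2] = 0.
  T[0,:] = [+0.0000, +1.1500, -0.4000]
  T[1,:] = [+0.8462, +0.0000, -0.7179]
  T[2,:] = [-1.3333, +0.2500, +0.0000]
eigenvalue magnitudes: 1.4278, 0.8436, 0.8436.
spectral radius ρ = 1.4278; 1.4278 > 1 ⇒ diverges.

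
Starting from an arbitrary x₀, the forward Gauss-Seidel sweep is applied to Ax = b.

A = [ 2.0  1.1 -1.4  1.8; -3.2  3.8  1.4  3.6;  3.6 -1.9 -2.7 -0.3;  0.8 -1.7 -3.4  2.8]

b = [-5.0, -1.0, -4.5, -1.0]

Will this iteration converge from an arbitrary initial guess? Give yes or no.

Diagonal D = diag(2, 3.8, -2.7, 2.8); L, U strict lower/upper.
T_GS = -(D+L)⁻¹U: row 0 first, T[0,1] = -(1.1)/(2) = -0.5500; later rows by forward substitution.
  T[0,:] = [+0.0000  -0.5500  +0.7000  -0.9000]
  T[1,:] = [+0.0000  -0.4632  +0.2211  -1.7053]
  T[2,:] = [+0.0000  -0.4074  +0.7778  -0.1111]
  T[3,:] = [+0.0000  -0.6188  +0.8787  -0.9131]
eigenvalue magnitudes: 1.5643, 0.9701, 0.0042, 0.0000.
ρ = 1.5643; 1.5643 > 1 ⇒ diverges.

no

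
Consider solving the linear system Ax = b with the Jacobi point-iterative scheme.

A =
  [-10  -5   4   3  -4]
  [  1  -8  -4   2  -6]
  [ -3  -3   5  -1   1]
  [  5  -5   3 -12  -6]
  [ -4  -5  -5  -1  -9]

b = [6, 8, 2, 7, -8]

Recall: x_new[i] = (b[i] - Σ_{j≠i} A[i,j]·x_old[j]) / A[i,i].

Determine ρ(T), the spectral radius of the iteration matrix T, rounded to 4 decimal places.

Let D = diag(-10, -8, 5, -12, -9); L, U the strict triangles.
T_J = -D⁻¹(L+U): T[1,0] = -(1)/(-8) = +0.1250; T[1,1] = 0.
  T[0,:] = [+0.0000  -0.5000  +0.4000  +0.3000  -0.4000]
  T[1,:] = [+0.1250  +0.0000  -0.5000  +0.2500  -0.7500]
  T[2,:] = [+0.6000  +0.6000  +0.0000  +0.2000  -0.2000]
  T[3,:] = [+0.4167  -0.4167  +0.2500  +0.0000  -0.5000]
  T[4,:] = [-0.4444  -0.5556  -0.5556  -0.1111  +0.0000]
|roots of det(T-λI)|: 1.1318, 0.7373, 0.7373, 0.3644, 0.2479.
ρ(T) = max|λ| = 1.1318; 1.1318 > 1 ⇒ diverges.

1.1318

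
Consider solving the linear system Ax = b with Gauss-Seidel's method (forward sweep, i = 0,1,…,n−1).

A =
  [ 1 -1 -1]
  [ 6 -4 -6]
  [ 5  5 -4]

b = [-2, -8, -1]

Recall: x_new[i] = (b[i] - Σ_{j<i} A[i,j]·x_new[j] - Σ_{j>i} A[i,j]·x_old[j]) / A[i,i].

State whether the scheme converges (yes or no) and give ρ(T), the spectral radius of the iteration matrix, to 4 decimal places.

no, ρ = 1.5000

Let D = diag(1, -4, -4); L, U the strict triangles.
T_GS = -(D+L)⁻¹U: row 0 first, T[0,1] = -(-1)/(1) = +1.0000; later rows by forward substitution.
  T[0,:] = [+0.0000  +1.0000  +1.0000]
  T[1,:] = [+0.0000  +1.5000  +0.0000]
  T[2,:] = [+0.0000  +3.1250  +1.2500]
|roots of det(T-λI)|: 1.5000, 1.2500, 0.0000.
ρ(T) = max|λ| = 1.5000; 1.5000 > 1 ⇒ diverges.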